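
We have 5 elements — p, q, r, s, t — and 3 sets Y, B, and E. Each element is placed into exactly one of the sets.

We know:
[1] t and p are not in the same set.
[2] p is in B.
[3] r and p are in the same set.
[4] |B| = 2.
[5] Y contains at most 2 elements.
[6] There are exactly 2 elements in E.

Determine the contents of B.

B = {p, r}

From (2): p ∈ B.
(1): t ∉ B.
(3): r matches p: r ∉ Y.
(3): r matches p: r ∈ B.
(4): B already has 2, so the rest are out.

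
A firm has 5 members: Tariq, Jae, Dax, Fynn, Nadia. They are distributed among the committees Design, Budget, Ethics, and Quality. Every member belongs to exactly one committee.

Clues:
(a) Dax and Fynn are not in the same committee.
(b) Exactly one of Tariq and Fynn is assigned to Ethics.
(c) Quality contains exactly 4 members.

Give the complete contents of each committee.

Design = {}; Budget = {}; Ethics = {Fynn}; Quality = {Dax, Jae, Nadia, Tariq}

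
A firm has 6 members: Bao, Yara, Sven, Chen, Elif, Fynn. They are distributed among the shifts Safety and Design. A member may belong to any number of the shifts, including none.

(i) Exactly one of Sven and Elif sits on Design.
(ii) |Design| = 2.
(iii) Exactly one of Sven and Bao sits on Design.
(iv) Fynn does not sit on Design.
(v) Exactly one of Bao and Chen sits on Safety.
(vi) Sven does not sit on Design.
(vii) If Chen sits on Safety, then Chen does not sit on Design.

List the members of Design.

Design = {Bao, Elif}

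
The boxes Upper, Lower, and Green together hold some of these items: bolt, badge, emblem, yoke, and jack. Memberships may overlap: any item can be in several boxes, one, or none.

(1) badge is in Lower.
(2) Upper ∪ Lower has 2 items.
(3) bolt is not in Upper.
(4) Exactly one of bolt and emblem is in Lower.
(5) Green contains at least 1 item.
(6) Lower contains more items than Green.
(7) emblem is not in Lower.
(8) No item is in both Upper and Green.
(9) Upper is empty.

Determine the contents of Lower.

Lower = {badge, bolt}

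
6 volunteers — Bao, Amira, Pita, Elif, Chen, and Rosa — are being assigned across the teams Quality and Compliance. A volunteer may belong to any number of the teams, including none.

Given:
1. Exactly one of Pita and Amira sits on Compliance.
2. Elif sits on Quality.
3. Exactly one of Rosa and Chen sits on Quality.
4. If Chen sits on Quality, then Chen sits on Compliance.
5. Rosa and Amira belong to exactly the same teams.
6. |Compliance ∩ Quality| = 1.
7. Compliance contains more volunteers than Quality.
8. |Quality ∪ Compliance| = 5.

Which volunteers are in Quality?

Quality = {Chen, Elif}

From (2): Elif ∈ Quality.
Suppose Bao ∈ Quality: no assignment then satisfies all the clues, so Bao ∉ Quality.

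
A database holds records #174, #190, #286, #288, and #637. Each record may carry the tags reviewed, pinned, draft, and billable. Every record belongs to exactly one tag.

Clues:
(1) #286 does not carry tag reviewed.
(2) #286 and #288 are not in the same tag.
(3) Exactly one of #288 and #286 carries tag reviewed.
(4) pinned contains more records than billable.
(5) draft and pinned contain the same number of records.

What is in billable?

billable = {}

From (1): #286 ∉ reviewed.
(3) (exactly one): #288 ∈ reviewed.
Suppose #174 ∈ billable: no assignment then satisfies all the clues, so #174 ∉ billable.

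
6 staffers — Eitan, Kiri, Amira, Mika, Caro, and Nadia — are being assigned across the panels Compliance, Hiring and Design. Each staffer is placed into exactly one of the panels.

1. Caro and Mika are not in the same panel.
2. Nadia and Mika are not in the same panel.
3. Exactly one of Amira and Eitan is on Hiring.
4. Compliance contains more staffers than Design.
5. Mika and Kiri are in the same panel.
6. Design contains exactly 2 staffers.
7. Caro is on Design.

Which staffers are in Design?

Design = {Caro, Nadia}

From (7): Caro ∈ Design.
(1): Mika ∉ Design.
(5): Kiri matches Mika: Kiri ∉ Design.
Suppose Eitan ∈ Design: no assignment then satisfies all the clues, so Eitan ∉ Design.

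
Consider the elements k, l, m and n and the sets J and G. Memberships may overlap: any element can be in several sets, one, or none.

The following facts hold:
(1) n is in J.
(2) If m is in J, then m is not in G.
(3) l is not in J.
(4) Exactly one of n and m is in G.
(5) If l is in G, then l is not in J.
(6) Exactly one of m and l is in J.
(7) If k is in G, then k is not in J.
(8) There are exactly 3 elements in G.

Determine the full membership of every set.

From (1): n ∈ J.
From (3): l ∉ J.
(6) (exactly one): m ∈ J.
(2): m ∉ G.
(4) (exactly one): n ∈ G.
(8): only 3 candidates remain for G, so all are in.
(7): k ∉ J.

J = {m, n}; G = {k, l, n}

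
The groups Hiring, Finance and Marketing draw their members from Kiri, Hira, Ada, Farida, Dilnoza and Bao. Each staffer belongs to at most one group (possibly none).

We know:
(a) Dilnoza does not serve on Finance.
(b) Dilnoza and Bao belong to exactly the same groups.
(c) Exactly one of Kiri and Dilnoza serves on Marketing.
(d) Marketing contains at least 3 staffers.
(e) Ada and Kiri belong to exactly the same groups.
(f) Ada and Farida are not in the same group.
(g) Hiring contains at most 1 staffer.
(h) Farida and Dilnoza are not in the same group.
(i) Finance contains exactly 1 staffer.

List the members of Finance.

From (a): Dilnoza ∉ Finance.
(b): Bao matches Dilnoza: Bao ∉ Finance.
Suppose Kiri ∈ Finance: no assignment then satisfies all the clues, so Kiri ∉ Finance.

Finance = {Farida}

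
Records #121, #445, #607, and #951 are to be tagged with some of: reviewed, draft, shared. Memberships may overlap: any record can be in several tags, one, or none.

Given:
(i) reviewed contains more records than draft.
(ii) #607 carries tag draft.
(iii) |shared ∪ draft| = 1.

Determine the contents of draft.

draft = {#607}

From (ii): #607 ∈ draft.
Suppose #121 ∈ draft: no assignment then satisfies all the clues, so #121 ∉ draft.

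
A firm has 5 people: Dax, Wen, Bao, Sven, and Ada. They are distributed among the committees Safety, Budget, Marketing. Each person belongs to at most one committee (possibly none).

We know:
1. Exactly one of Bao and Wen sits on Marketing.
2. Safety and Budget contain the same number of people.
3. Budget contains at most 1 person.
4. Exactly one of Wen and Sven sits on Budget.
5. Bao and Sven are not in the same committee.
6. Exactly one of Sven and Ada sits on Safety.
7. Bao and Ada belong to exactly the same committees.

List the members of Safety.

Safety = {Sven}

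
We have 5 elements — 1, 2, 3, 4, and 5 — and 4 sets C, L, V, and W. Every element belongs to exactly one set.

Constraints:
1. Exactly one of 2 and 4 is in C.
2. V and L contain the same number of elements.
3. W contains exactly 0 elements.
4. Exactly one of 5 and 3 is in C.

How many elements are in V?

1

(3): W already has 0, so the rest are out.
Suppose 1 ∉ C: no assignment then satisfies all the clues, so 1 ∈ C.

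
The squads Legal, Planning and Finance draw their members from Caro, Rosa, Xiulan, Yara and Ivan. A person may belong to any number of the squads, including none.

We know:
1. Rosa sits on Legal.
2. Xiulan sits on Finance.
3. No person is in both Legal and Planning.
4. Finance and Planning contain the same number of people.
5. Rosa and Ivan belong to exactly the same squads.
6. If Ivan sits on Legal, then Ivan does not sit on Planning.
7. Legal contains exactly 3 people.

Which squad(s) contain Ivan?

From (1): Rosa ∈ Legal.
From (2): Xiulan ∈ Finance.
(3) (disjoint): Rosa ∉ Planning.
(5): Ivan matches Rosa: Ivan ∈ Legal.
(5): Ivan matches Rosa: Ivan ∉ Planning.
Suppose Ivan ∈ Finance: no assignment then satisfies all the clues, so Ivan ∉ Finance.

Ivan: Legal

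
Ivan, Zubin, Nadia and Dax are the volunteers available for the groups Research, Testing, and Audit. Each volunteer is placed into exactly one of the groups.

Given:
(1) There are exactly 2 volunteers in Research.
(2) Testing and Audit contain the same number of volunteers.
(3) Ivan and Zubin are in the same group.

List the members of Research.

Research = {Ivan, Zubin}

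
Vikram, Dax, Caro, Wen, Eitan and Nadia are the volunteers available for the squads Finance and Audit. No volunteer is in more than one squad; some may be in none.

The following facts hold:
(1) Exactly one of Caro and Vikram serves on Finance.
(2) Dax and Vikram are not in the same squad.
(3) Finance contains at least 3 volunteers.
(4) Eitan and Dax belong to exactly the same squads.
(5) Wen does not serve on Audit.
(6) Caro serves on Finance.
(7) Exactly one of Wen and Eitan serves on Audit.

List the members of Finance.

Finance = {Caro, Nadia, Wen}

From (5): Wen ∉ Audit.
From (6): Caro ∈ Finance.
(1) (exactly one): Vikram ∉ Finance.
(7) (exactly one): Eitan ∈ Audit.
(4): Dax matches Eitan: Dax ∉ Finance.
(4): Dax matches Eitan: Dax ∈ Audit.
(2): Vikram ∉ Audit.
(3): only 3 candidates remain for Finance, so all are in.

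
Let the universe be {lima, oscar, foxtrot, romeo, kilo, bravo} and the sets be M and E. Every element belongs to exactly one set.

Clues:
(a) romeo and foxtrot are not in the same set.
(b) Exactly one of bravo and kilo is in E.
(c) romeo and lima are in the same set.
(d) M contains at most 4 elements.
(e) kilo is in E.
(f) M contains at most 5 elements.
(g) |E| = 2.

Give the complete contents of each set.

M = {bravo, lima, oscar, romeo}; E = {foxtrot, kilo}

From (e): kilo ∈ E.
(b) (exactly one): bravo ∉ E.
Only one set left: bravo ∈ M.
Suppose lima ∉ M: no assignment then satisfies all the clues, so lima ∈ M.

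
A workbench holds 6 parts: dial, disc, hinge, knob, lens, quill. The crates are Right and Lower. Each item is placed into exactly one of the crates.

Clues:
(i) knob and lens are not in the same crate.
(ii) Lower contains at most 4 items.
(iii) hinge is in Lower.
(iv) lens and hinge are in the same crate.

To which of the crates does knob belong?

knob: Right

From (iii): hinge ∈ Lower.
(iv): lens matches hinge: lens ∉ Right.
(iv): lens matches hinge: lens ∈ Lower.
(i): knob ∉ Lower.
Only one crate left: knob ∈ Right.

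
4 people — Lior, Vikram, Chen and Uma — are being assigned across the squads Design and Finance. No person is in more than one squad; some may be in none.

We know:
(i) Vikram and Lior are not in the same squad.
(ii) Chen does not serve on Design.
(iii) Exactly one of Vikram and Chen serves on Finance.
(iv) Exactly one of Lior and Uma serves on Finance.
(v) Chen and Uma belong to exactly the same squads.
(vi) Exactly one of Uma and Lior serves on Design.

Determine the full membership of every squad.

Design = {Lior}; Finance = {Chen, Uma}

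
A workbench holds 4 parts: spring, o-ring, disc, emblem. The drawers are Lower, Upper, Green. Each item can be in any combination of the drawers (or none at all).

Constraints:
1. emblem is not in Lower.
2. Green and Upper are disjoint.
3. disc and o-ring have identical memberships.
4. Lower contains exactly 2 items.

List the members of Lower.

Lower = {disc, o-ring}

From (1): emblem ∉ Lower.
Suppose spring ∈ Lower: no assignment then satisfies all the clues, so spring ∉ Lower.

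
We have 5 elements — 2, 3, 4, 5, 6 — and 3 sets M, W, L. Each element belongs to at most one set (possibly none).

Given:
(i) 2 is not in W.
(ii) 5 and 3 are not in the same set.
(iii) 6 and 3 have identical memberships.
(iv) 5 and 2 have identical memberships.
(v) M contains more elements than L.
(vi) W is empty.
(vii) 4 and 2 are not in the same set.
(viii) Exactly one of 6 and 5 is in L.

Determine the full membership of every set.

M = {3, 4, 6}; W = {}; L = {2, 5}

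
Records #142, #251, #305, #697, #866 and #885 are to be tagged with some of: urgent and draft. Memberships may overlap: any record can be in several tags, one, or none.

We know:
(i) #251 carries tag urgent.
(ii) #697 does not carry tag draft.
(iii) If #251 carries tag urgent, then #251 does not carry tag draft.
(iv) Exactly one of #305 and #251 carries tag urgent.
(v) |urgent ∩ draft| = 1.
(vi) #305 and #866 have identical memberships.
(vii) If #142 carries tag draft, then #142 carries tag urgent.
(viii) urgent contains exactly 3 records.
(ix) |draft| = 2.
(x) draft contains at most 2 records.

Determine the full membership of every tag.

urgent = {#142, #251, #697}; draft = {#142, #885}

From (i): #251 ∈ urgent.
From (ii): #697 ∉ draft.
(iii): #251 ∉ draft.
(iv) (exactly one): #305 ∉ urgent.
(vi): #866 matches #305: #866 ∉ urgent.
Suppose #142 ∉ urgent: no assignment then satisfies all the clues, so #142 ∈ urgent.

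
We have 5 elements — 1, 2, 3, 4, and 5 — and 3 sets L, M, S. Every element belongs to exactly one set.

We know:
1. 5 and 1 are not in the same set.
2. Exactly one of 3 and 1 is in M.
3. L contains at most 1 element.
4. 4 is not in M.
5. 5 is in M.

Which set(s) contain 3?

3: M

From (4): 4 ∉ M.
From (5): 5 ∈ M.
(1): 1 ∉ M.
(2) (exactly one): 3 ∈ M.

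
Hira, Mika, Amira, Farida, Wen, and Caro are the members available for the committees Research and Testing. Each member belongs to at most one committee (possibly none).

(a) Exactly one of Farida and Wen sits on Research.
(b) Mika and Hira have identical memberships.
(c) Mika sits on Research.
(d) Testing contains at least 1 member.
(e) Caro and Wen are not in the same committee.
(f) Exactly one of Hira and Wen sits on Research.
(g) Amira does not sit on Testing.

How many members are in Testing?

From (c): Mika ∈ Research.
From (g): Amira ∉ Testing.
(b): Hira matches Mika: Hira ∈ Research.
(f) (exactly one): Wen ∉ Research.
(a) (exactly one): Farida ∈ Research.

1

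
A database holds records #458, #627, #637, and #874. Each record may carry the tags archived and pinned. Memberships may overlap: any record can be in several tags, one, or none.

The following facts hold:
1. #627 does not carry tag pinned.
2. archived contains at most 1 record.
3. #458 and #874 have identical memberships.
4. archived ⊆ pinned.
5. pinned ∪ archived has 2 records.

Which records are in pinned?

pinned = {#458, #874}

From (1): #627 ∉ pinned.
(4) contrapositive: #627 ∉ archived.
Suppose #458 ∉ pinned: no assignment then satisfies all the clues, so #458 ∈ pinned.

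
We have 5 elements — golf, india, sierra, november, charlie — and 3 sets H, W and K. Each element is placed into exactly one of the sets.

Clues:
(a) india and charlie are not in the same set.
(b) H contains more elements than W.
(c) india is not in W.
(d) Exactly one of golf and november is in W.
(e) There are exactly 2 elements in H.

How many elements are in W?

1

From (c): india ∉ W.
Suppose sierra ∈ W: no assignment then satisfies all the clues, so sierra ∉ W.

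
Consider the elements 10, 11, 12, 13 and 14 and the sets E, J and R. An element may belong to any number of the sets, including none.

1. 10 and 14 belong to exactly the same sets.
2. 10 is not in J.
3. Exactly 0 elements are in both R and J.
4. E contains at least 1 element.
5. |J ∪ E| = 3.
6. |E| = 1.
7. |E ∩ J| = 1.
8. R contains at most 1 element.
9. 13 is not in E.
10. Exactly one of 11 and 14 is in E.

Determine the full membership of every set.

E = {11}; J = {11, 12, 13}; R = {}

From (2): 10 ∉ J.
From (9): 13 ∉ E.
(1): 14 matches 10: 14 ∉ J.
Suppose 10 ∈ E: no assignment then satisfies all the clues, so 10 ∉ E.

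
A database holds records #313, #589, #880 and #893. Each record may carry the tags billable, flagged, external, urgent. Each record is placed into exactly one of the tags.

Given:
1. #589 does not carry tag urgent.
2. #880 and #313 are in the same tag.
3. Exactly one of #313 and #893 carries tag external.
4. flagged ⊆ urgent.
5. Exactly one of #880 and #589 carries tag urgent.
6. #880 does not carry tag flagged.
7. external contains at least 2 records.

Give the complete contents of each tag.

billable = {}; flagged = {}; external = {#589, #893}; urgent = {#313, #880}

From (1): #589 ∉ urgent.
From (6): #880 ∉ flagged.
(2): #313 matches #880: #313 ∉ flagged.
(4) contrapositive: #589 ∉ flagged.
(5) (exactly one): #880 ∈ urgent.
(2): #313 matches #880: #313 ∉ billable.
(2): #313 matches #880: #313 ∉ external.
(2): #313 matches #880: #313 ∈ urgent.
(3) (exactly one): #893 ∈ external.
(7): only 2 candidates remain for external, so all are in.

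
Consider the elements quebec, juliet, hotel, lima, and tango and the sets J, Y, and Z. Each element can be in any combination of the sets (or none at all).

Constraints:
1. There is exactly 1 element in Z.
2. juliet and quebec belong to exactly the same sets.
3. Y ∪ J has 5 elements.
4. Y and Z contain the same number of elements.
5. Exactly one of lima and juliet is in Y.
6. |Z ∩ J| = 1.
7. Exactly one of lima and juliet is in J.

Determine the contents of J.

J = {hotel, juliet, quebec, tango}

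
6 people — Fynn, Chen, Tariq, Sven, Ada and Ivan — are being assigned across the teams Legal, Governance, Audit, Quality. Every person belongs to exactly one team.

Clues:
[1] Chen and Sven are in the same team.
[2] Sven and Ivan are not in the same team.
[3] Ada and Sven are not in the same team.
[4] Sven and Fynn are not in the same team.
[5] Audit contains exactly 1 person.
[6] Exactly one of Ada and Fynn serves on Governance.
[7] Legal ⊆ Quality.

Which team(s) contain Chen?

Chen: Quality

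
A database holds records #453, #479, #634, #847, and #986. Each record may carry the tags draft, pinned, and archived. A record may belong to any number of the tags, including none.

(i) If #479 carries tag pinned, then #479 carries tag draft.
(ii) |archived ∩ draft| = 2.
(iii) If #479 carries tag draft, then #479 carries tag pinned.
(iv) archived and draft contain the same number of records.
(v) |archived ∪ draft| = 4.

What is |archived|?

3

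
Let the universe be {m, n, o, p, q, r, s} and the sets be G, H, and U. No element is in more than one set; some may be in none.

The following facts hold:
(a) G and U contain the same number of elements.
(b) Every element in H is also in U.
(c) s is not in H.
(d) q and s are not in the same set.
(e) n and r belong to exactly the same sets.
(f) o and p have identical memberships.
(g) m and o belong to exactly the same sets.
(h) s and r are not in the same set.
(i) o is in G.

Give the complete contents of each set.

From (c): s ∉ H.
From (i): o ∈ G.
(f): p matches o: p ∈ G.
(g): m matches o: m ∈ G.
Suppose n ∈ G: no assignment then satisfies all the clues, so n ∉ G.

G = {m, o, p}; H = {}; U = {n, q, r}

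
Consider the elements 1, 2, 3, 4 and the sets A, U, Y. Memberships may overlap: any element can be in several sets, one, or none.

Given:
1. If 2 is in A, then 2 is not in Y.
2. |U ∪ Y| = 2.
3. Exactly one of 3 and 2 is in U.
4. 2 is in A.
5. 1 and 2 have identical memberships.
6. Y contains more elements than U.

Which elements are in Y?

Y = {3, 4}

From (4): 2 ∈ A.
(1): 2 ∉ Y.
(5): 1 matches 2: 1 ∈ A.
(5): 1 matches 2: 1 ∉ Y.
Suppose 3 ∉ Y: no assignment then satisfies all the clues, so 3 ∈ Y.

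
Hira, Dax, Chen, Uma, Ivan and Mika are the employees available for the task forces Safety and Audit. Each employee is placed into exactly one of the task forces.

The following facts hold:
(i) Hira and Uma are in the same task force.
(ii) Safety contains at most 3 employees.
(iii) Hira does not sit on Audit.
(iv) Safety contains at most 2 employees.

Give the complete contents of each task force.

From (iii): Hira ∉ Audit.
(i): Uma matches Hira: Uma ∉ Audit.
Only one task force left: Hira ∈ Safety.
Only one task force left: Uma ∈ Safety.
(iv): Safety already has 2, so the rest are out.
Only one task force left: Dax ∈ Audit.
Only one task force left: Chen ∈ Audit.
Only one task force left: Ivan ∈ Audit.
Only one task force left: Mika ∈ Audit.

Safety = {Hira, Uma}; Audit = {Chen, Dax, Ivan, Mika}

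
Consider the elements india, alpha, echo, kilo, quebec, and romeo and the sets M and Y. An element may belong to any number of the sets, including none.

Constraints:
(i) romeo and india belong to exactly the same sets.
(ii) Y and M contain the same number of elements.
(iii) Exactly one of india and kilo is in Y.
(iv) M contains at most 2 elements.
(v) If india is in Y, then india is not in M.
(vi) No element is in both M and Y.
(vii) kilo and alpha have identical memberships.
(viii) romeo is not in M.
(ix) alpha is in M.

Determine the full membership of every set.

M = {alpha, kilo}; Y = {india, romeo}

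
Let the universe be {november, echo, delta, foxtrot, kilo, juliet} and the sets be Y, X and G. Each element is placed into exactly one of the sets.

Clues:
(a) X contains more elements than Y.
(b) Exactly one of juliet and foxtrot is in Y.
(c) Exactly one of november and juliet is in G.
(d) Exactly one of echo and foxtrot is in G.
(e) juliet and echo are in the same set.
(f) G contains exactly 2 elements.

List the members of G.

G = {echo, juliet}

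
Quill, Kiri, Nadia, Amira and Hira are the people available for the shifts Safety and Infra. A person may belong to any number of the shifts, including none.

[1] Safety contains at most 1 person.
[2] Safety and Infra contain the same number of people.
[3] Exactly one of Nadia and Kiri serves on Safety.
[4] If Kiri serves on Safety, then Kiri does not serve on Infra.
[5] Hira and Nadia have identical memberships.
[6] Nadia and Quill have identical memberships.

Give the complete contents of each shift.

Safety = {Kiri}; Infra = {Amira}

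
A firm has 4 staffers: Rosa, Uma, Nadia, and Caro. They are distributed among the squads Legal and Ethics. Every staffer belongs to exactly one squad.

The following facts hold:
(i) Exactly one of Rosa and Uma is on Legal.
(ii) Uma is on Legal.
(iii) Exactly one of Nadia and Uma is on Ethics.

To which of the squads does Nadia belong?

Nadia: Ethics

From (ii): Uma ∈ Legal.
(i) (exactly one): Rosa ∉ Legal.
(iii) (exactly one): Nadia ∈ Ethics.
Only one squad left: Rosa ∈ Ethics.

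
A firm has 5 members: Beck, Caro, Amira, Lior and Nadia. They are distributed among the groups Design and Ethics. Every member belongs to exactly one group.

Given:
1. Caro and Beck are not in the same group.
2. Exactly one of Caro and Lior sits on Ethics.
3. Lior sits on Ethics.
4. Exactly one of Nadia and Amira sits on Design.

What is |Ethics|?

3

From (3): Lior ∈ Ethics.
(2) (exactly one): Caro ∉ Ethics.
Only one group left: Caro ∈ Design.
(1): Beck ∉ Design.
Only one group left: Beck ∈ Ethics.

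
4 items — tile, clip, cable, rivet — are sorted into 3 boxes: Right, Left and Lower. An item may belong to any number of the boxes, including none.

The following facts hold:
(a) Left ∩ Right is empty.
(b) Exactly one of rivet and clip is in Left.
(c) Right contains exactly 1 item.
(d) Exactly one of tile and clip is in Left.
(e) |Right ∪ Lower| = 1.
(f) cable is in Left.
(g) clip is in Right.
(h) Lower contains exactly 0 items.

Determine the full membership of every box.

From (f): cable ∈ Left.
From (g): clip ∈ Right.
(a) (disjoint): clip ∉ Left.
(a) (disjoint): cable ∉ Right.
(b) (exactly one): rivet ∈ Left.
(c): Right already has 1, so the rest are out.
(d) (exactly one): tile ∈ Left.
(h): Lower already has 0, so the rest are out.

Right = {clip}; Left = {cable, rivet, tile}; Lower = {}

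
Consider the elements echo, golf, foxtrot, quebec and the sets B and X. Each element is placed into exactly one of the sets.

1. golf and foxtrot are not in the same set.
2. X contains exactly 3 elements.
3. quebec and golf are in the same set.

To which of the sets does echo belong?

echo: X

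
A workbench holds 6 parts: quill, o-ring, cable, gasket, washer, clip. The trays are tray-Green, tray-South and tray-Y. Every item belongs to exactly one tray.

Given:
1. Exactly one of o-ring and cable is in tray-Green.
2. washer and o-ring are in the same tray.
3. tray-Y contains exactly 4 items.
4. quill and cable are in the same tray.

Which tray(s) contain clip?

clip: tray-Y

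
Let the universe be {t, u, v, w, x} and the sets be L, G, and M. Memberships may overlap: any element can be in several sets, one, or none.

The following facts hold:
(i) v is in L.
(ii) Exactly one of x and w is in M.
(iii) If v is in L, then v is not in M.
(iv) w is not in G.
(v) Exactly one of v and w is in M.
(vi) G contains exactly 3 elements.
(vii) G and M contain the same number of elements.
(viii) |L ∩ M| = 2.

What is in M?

From (i): v ∈ L.
From (iv): w ∉ G.
(iii): v ∉ M.
(v) (exactly one): w ∈ M.
(ii) (exactly one): x ∉ M.
Suppose t ∉ M: no assignment then satisfies all the clues, so t ∈ M.

M = {t, u, w}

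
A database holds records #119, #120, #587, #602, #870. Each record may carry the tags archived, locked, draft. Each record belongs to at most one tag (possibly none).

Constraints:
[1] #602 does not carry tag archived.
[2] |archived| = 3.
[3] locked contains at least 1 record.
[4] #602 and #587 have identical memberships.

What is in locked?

locked = {#587, #602}

From (1): #602 ∉ archived.
(4): #587 matches #602: #587 ∉ archived.
(2): only 3 candidates remain for archived, so all are in.
Suppose #587 ∉ locked: no assignment then satisfies all the clues, so #587 ∈ locked.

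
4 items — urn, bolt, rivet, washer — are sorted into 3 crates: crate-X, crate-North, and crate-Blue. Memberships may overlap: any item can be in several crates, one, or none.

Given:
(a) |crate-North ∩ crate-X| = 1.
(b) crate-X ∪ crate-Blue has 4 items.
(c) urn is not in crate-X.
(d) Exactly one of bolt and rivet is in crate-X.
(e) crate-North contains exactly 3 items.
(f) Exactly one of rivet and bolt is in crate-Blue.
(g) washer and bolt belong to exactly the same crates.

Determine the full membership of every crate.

crate-X = {rivet}; crate-North = {bolt, rivet, washer}; crate-Blue = {bolt, urn, washer}

From (c): urn ∉ crate-X.
Suppose urn ∈ crate-North: no assignment then satisfies all the clues, so urn ∉ crate-North.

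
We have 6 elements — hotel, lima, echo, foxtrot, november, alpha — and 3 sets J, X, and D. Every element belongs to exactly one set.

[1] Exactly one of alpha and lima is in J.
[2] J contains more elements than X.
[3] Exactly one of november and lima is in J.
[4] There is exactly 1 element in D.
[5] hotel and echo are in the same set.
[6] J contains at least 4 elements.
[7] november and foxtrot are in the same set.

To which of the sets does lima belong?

lima: D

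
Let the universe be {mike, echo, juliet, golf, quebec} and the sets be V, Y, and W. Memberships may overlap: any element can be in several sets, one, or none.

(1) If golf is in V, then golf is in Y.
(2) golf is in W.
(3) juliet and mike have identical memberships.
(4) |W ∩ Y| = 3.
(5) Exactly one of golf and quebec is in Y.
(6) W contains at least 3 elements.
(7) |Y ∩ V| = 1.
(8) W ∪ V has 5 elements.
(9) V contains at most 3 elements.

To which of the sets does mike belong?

mike: W, Y

From (2): golf ∈ W.
Suppose mike ∈ V: no assignment then satisfies all the clues, so mike ∉ V.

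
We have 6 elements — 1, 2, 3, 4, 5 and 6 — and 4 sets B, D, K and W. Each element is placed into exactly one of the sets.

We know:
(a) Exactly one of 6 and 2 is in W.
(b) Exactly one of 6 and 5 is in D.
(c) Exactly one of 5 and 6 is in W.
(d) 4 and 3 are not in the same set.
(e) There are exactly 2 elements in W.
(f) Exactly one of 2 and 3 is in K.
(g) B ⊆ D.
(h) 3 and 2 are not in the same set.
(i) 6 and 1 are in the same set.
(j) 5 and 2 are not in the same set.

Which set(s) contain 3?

3: D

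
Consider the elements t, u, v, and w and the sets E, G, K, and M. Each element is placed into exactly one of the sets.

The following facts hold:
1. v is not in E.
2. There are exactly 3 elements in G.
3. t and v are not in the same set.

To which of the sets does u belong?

u: G

From (1): v ∉ E.
Suppose u ∈ E: no assignment then satisfies all the clues, so u ∉ E.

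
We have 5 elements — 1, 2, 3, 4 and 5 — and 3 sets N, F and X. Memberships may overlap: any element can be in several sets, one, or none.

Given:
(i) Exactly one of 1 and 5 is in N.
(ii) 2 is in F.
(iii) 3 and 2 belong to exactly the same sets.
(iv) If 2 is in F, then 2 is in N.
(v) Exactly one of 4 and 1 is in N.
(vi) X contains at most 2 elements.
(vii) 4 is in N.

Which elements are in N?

N = {2, 3, 4, 5}

From (ii): 2 ∈ F.
From (vii): 4 ∈ N.
(iii): 3 matches 2: 3 ∈ F.
(iv): 2 ∈ N.
(v) (exactly one): 1 ∉ N.
(i) (exactly one): 5 ∈ N.
(iii): 3 matches 2: 3 ∈ N.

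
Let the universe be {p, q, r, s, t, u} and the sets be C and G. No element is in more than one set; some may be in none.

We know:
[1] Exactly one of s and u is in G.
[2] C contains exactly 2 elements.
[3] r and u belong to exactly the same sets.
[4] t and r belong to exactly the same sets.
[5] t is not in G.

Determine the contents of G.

G = {s}

From (5): t ∉ G.
(4): r matches t: r ∉ G.
(3): u matches r: u ∉ G.
(1) (exactly one): s ∈ G.
Suppose p ∈ G: no assignment then satisfies all the clues, so p ∉ G.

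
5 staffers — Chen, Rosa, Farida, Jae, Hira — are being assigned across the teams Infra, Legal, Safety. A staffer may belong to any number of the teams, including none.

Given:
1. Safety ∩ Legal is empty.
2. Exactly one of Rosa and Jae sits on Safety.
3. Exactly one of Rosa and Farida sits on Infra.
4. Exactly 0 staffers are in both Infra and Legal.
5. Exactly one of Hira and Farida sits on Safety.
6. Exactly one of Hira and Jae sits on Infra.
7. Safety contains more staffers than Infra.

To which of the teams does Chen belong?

Chen: Safety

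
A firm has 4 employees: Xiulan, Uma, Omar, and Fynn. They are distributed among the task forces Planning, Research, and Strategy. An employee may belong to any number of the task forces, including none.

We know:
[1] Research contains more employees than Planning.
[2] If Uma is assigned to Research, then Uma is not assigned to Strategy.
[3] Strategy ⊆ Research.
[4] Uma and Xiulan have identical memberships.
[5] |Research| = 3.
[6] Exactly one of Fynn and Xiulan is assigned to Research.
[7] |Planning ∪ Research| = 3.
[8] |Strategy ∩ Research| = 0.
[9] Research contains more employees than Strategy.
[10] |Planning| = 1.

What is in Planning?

Planning = {Omar}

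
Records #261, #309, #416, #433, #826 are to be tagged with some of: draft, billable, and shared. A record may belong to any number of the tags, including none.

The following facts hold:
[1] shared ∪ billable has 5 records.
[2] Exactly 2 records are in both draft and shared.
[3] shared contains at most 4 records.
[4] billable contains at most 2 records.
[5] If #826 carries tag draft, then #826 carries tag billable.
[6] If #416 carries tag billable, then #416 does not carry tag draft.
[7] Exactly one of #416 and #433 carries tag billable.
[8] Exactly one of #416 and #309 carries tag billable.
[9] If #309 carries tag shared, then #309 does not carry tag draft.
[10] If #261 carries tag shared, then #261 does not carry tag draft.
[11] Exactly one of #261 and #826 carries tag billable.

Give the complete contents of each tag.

draft = {#433, #826}; billable = {#416, #826}; shared = {#261, #309, #433, #826}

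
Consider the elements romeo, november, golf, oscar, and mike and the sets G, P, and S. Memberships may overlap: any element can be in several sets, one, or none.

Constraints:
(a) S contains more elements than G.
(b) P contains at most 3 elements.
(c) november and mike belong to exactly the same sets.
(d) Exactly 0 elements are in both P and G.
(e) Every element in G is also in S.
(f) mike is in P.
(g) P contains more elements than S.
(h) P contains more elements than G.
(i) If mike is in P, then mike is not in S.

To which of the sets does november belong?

november: P

From (f): mike ∈ P.
(c): november matches mike: november ∈ P.
(i): mike ∉ S.
(c): november matches mike: november ∉ S.
(e) contrapositive: november ∉ G.
(e) contrapositive: mike ∉ G.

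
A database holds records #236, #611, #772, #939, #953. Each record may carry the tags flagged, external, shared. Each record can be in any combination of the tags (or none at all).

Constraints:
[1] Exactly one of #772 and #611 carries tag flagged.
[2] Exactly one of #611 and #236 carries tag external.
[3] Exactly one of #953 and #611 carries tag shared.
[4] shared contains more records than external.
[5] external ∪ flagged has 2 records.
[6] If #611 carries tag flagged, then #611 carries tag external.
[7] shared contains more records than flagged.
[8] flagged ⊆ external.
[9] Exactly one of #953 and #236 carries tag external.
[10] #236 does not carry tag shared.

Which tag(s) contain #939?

#939: shared

From (10): #236 ∉ shared.
Suppose #939 ∈ flagged: no assignment then satisfies all the clues, so #939 ∉ flagged.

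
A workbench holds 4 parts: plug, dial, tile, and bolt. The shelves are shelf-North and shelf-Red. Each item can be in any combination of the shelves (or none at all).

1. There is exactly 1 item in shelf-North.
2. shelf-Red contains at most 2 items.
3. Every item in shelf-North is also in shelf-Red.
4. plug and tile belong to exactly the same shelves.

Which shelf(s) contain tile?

tile: none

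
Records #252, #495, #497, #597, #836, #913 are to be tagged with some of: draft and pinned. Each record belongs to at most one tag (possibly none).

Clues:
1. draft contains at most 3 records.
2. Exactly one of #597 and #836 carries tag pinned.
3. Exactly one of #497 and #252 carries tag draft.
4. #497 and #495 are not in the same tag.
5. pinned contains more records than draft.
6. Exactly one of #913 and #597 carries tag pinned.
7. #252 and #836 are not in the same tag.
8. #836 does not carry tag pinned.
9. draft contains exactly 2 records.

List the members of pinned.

pinned = {#252, #495, #597}

From (8): #836 ∉ pinned.
(2) (exactly one): #597 ∈ pinned.
(6) (exactly one): #913 ∉ pinned.
Suppose #252 ∉ pinned: no assignment then satisfies all the clues, so #252 ∈ pinned.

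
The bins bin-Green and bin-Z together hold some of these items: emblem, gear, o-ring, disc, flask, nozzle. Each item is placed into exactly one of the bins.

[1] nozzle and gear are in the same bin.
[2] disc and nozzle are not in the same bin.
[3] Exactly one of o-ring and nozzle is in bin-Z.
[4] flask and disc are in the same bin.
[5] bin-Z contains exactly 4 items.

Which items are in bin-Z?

bin-Z = {disc, emblem, flask, o-ring}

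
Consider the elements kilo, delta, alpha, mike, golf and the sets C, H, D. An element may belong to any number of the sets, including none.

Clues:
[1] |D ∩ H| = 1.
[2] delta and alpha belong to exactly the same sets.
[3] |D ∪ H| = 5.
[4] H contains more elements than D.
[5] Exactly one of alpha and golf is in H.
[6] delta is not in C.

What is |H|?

4

From (6): delta ∉ C.
(2): alpha matches delta: alpha ∉ C.
Suppose kilo ∉ H: no assignment then satisfies all the clues, so kilo ∈ H.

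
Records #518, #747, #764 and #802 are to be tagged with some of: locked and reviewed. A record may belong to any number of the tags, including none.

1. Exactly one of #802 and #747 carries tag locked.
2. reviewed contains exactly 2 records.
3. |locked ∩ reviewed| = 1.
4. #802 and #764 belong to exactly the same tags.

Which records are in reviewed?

reviewed = {#518, #747}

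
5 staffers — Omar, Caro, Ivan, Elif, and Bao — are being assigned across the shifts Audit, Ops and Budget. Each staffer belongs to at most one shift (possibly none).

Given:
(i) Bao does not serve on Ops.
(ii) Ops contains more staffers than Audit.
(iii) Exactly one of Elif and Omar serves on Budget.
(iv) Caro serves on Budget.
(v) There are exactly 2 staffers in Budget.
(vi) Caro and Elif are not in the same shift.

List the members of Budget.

From (i): Bao ∉ Ops.
From (iv): Caro ∈ Budget.
(vi): Elif ∉ Budget.
(iii) (exactly one): Omar ∈ Budget.
(v): Budget already has 2, so the rest are out.

Budget = {Caro, Omar}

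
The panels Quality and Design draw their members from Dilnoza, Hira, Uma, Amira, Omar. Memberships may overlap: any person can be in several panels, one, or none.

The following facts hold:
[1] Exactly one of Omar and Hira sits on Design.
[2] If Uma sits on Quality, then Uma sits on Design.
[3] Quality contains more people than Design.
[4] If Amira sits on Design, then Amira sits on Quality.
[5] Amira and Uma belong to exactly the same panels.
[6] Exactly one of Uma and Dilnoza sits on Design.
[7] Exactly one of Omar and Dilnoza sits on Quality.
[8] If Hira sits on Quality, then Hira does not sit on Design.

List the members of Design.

Design = {Amira, Omar, Uma}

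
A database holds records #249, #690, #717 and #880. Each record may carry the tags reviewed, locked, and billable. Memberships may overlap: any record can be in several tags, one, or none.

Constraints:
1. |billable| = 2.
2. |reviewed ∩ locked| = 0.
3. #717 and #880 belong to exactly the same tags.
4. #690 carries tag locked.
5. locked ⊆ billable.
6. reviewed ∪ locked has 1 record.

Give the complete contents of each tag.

reviewed = {}; locked = {#690}; billable = {#249, #690}

From (4): #690 ∈ locked.
(5) with #690 ∈ locked: #690 ∈ billable.
Suppose #249 ∈ reviewed: no assignment then satisfies all the clues, so #249 ∉ reviewed.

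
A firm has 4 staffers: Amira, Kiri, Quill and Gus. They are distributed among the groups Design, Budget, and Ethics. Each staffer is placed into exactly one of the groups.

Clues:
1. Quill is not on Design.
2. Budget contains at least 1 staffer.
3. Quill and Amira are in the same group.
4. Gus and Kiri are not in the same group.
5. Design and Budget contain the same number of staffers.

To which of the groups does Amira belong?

Amira: Ethics

From (1): Quill ∉ Design.
(3): Amira matches Quill: Amira ∉ Design.
Suppose Amira ∈ Budget: no assignment then satisfies all the clues, so Amira ∉ Budget.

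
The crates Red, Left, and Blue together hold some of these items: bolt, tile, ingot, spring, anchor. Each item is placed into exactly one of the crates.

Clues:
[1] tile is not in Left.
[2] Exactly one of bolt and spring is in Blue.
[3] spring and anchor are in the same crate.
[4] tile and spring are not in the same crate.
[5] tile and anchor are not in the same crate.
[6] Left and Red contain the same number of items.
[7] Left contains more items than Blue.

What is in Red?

Red = {ingot, tile}

From (1): tile ∉ Left.
Suppose bolt ∈ Red: no assignment then satisfies all the clues, so bolt ∉ Red.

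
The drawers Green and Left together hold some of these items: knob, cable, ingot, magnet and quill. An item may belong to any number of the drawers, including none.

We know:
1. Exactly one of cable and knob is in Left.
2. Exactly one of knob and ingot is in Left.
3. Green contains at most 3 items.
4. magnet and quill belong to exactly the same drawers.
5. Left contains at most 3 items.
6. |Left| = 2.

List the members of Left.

Left = {cable, ingot}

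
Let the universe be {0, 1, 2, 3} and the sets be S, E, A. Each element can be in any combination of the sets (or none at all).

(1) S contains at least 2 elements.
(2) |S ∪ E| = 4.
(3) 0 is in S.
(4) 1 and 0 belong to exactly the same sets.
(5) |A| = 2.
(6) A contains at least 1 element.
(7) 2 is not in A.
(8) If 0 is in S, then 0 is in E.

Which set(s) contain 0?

0: A, E, S

From (3): 0 ∈ S.
From (7): 2 ∉ A.
(4): 1 matches 0: 1 ∈ S.
(8): 0 ∈ E.
(4): 1 matches 0: 1 ∈ E.
Suppose 0 ∉ A: no assignment then satisfies all the clues, so 0 ∈ A.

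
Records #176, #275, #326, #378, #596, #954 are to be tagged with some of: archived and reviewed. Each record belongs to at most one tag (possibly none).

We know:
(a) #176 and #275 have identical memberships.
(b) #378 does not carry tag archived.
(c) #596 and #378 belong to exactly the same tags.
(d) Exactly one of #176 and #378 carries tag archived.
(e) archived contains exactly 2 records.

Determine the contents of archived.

From (b): #378 ∉ archived.
(c): #596 matches #378: #596 ∉ archived.
(d) (exactly one): #176 ∈ archived.
(a): #275 matches #176: #275 ∈ archived.
(e): archived already has 2, so the rest are out.

archived = {#176, #275}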